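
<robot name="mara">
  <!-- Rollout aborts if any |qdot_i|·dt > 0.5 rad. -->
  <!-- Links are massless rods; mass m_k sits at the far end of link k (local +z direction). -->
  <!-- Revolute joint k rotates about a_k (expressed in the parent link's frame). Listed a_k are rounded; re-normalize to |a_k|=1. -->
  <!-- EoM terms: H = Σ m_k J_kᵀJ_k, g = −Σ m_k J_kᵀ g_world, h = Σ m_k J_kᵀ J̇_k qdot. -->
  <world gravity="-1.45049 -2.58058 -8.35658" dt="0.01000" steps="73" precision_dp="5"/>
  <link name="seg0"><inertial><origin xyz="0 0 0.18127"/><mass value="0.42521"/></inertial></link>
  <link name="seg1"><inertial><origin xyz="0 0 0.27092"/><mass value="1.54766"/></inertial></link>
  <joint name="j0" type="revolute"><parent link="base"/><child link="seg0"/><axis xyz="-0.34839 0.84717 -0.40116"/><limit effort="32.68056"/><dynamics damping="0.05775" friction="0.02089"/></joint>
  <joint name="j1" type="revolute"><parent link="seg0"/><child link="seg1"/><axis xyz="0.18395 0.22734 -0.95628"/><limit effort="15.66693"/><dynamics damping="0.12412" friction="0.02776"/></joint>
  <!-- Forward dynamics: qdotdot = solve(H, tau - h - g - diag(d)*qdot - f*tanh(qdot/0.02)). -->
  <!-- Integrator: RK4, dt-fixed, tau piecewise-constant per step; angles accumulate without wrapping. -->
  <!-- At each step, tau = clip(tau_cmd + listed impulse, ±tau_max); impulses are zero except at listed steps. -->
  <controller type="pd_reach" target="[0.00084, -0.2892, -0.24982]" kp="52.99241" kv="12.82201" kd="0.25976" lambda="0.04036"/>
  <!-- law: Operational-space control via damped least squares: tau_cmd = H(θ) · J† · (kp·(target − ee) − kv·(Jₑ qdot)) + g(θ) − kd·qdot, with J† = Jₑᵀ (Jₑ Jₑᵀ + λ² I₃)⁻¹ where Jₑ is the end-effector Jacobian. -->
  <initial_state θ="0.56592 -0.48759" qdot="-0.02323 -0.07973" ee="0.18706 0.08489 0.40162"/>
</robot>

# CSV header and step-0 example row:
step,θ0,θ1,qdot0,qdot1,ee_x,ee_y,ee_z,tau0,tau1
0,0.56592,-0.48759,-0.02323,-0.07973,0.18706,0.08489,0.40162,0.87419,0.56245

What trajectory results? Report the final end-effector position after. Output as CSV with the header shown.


step,θ0,θ1,qdot0,qdot1,ee_x,ee_y,ee_z,tau0,tau1
1,0.56529,-0.48280,-0.08931,0.95121,0.18716,0.08469,0.40164,0.57285,0.22612
2,0.56475,-0.47313,-0.01998,0.98185,0.18761,0.08432,0.40155,0.29218,0.18931
3,0.56483,-0.46309,0.03678,1.02810,0.18833,0.08396,0.40134,0.05760,0.15508
4,0.56544,-0.45259,0.08598,1.07041,0.18927,0.08362,0.40102,-0.14046,0.12782
5,0.56652,-0.44169,0.12945,1.10884,0.19040,0.08328,0.40060,-0.30984,0.10635
6,0.56800,-0.43040,0.16775,1.14741,0.19171,0.08295,0.40010,-0.45518,0.08879
7,0.56985,-0.41873,0.20174,1.18646,0.19317,0.08261,0.39951,-0.58043,0.07447
8,0.57202,-0.40666,0.23222,1.22610,0.19477,0.08226,0.39886,-0.68892,0.06285
9,0.57448,-0.39419,0.25982,1.26641,0.19649,0.08190,0.39814,-0.78344,0.05352
10,0.57720,-0.38131,0.28512,1.30744,0.19833,0.08153,0.39736,-0.86633,0.04612
11,0.58017,-0.36802,0.30859,1.34921,0.20027,0.08114,0.39651,-0.93955,0.04036
12,0.58336,-0.35431,0.33063,1.39177,0.20231,0.08073,0.39561,-1.00477,0.03598
13,0.58677,-0.34017,0.35159,1.43512,0.20445,0.08029,0.39465,-1.06337,0.03277
14,0.59039,-0.32559,0.37177,1.47926,0.20667,0.07982,0.39364,-1.11653,0.03057
15,0.59420,-0.31057,0.39142,1.52419,0.20898,0.07932,0.39257,-1.16522,0.02924
16,0.59821,-0.29509,0.41076,1.56990,0.21137,0.07879,0.39144,-1.21027,0.02864
17,0.60241,-0.27915,0.43001,1.61635,0.21384,0.07823,0.39026,-1.25239,0.02869
18,0.60680,-0.26274,0.44932,1.66351,0.21638,0.07763,0.38902,-1.29216,0.02929
19,0.61139,-0.24586,0.46886,1.71135,0.21901,0.07698,0.38773,-1.33009,0.03037
20,0.61618,-0.22850,0.48875,1.75982,0.22170,0.07630,0.38638,-1.36658,0.03189
21,0.62116,-0.21065,0.50913,1.80885,0.22447,0.07556,0.38496,-1.40200,0.03379
22,0.62636,-0.19230,0.53011,1.85840,0.22731,0.07479,0.38348,-1.43664,0.03602
23,0.63177,-0.17346,0.55180,1.90838,0.23022,0.07396,0.38194,-1.47078,0.03856
24,0.63739,-0.15412,0.57429,1.95873,0.23320,0.07308,0.38033,-1.50462,0.04138
25,0.64325,-0.13427,0.59768,2.00936,0.23625,0.07214,0.37865,-1.53835,0.04445
26,0.64935,-0.11391,0.62205,2.06018,0.23938,0.07115,0.37690,-1.57213,0.04776
27,0.65569,-0.09305,0.64749,2.11110,0.24257,0.07010,0.37508,-1.60611,0.05129
28,0.66230,-0.07167,0.67407,2.16200,0.24584,0.06899,0.37317,-1.64040,0.05503
29,0.66917,-0.04979,0.70186,2.21280,0.24917,0.06782,0.37119,-1.67510,0.05897
30,0.67633,-0.02740,0.73095,2.26336,0.25257,0.06658,0.36912,-1.71030,0.06310
31,0.68379,-0.00451,0.76140,2.31356,0.25603,0.06527,0.36696,-1.74608,0.06743
32,0.69156,0.01889,0.79327,2.36329,0.25957,0.06390,0.36471,-1.78251,0.07195
33,0.69966,0.04277,0.82663,2.41240,0.26317,0.06245,0.36237,-1.81965,0.07667
34,0.70810,0.06715,0.86154,2.46075,0.26683,0.06093,0.35993,-1.85754,0.08160
35,0.71689,0.09200,0.89805,2.50819,0.27055,0.05934,0.35738,-1.89624,0.08673
36,0.72606,0.11733,0.93621,2.55458,0.27434,0.05767,0.35472,-1.93578,0.09209
37,0.73562,0.14311,0.97607,2.59974,0.27819,0.05593,0.35196,-1.97620,0.09769
38,0.74558,0.16933,1.01768,2.64352,0.28209,0.05411,0.34907,-2.01753,0.10354
39,0.75597,0.19599,1.06106,2.68573,0.28605,0.05221,0.34607,-2.05979,0.10968
40,0.76681,0.22306,1.10626,2.72618,0.29007,0.05022,0.34294,-2.10301,0.11611
41,0.77810,0.25052,1.15328,2.76469,0.29413,0.04816,0.33968,-2.14719,0.12288
42,0.78988,0.27836,1.20216,2.80105,0.29824,0.04602,0.33629,-2.19237,0.13001
43,0.80215,0.30655,1.25289,2.83506,0.30239,0.04380,0.33275,-2.23854,0.13753
44,0.81494,0.33507,1.30547,2.86649,0.30659,0.04149,0.32908,-2.28572,0.14550
45,0.82826,0.36389,1.35988,2.89512,0.31082,0.03910,0.32525,-2.33390,0.15393
46,0.84214,0.39298,1.41611,2.92071,0.31509,0.03664,0.32127,-2.38310,0.16289
47,0.85658,0.42231,1.47411,2.94302,0.31938,0.03409,0.31713,-2.43331,0.17241
48,0.87162,0.45185,1.53383,2.96178,0.32370,0.03146,0.31283,-2.48451,0.18254
49,0.88726,0.48155,1.59521,2.97675,0.32804,0.02876,0.30835,-2.53672,0.19334
50,0.90353,0.51139,1.65817,2.98766,0.33240,0.02598,0.30371,-2.58990,0.20485
51,0.92043,0.54131,1.72260,2.99423,0.33676,0.02312,0.29888,-2.64406,0.21713
52,0.93798,0.57128,1.78839,2.99619,0.34113,0.02018,0.29388,-2.69917,0.23023
53,0.95620,0.60124,1.85541,2.99327,0.34550,0.01717,0.28868,-2.75521,0.24419
54,0.97509,0.63115,1.92352,2.98521,0.34986,0.01409,0.28329,-2.81217,0.25907
55,0.99467,0.66095,1.99254,2.97174,0.35421,0.01094,0.27771,-2.87002,0.27491
56,1.01494,0.69059,2.06231,2.95263,0.35854,0.00771,0.27192,-2.92874,0.29175
57,1.03591,0.72001,2.13261,2.92765,0.36284,0.00442,0.26593,-2.98830,0.30962
58,1.05759,0.74915,2.20324,2.89661,0.36711,0.00106,0.25972,-3.04867,0.32856
59,1.07997,0.77795,2.27399,2.85934,0.37133,-0.00237,0.25331,-3.10984,0.34858
60,1.10306,0.80635,2.34462,2.81574,0.37551,-0.00587,0.24668,-3.17177,0.36969
61,1.12686,0.83428,2.41491,2.76574,0.37962,-0.00943,0.23982,-3.23444,0.39189
62,1.15136,0.86168,2.48461,2.70932,0.38367,-0.01306,0.23275,-3.29783,0.41516
63,1.17655,0.88848,2.55349,2.64656,0.38764,-0.01676,0.22544,-3.36191,0.43949
64,1.20242,0.91462,2.62133,2.57759,0.39153,-0.02053,0.21791,-3.42666,0.46483
65,1.22897,0.94005,2.68791,2.50260,0.39531,-0.02437,0.21016,-3.49205,0.49114
66,1.25617,0.96470,2.75303,2.42189,0.39899,-0.02828,0.20217,-3.55806,0.51834
67,1.28402,0.98852,2.81649,2.33582,0.40254,-0.03227,0.19395,-3.62466,0.54637
68,1.31250,1.01145,2.87813,2.24482,0.40596,-0.03635,0.18550,-3.69182,0.57514
69,1.34158,1.03345,2.93779,2.14939,0.40923,-0.04050,0.17682,-3.75951,0.60456
70,1.37125,1.05447,2.99534,2.05008,0.41234,-0.04475,0.16792,-3.82767,0.63451
71,1.40148,1.07449,3.05067,1.94749,0.41527,-0.04909,0.15880,-3.89626,0.66489
72,1.43225,1.09347,3.10367,1.84222,0.41801,-0.05353,0.14946,-3.96521,0.69559
73,1.46354,1.11138,3.15425,1.73493,0.42054,-0.05807,0.13991,,
# final ee position (m): 0.42054 -0.05807 0.13991


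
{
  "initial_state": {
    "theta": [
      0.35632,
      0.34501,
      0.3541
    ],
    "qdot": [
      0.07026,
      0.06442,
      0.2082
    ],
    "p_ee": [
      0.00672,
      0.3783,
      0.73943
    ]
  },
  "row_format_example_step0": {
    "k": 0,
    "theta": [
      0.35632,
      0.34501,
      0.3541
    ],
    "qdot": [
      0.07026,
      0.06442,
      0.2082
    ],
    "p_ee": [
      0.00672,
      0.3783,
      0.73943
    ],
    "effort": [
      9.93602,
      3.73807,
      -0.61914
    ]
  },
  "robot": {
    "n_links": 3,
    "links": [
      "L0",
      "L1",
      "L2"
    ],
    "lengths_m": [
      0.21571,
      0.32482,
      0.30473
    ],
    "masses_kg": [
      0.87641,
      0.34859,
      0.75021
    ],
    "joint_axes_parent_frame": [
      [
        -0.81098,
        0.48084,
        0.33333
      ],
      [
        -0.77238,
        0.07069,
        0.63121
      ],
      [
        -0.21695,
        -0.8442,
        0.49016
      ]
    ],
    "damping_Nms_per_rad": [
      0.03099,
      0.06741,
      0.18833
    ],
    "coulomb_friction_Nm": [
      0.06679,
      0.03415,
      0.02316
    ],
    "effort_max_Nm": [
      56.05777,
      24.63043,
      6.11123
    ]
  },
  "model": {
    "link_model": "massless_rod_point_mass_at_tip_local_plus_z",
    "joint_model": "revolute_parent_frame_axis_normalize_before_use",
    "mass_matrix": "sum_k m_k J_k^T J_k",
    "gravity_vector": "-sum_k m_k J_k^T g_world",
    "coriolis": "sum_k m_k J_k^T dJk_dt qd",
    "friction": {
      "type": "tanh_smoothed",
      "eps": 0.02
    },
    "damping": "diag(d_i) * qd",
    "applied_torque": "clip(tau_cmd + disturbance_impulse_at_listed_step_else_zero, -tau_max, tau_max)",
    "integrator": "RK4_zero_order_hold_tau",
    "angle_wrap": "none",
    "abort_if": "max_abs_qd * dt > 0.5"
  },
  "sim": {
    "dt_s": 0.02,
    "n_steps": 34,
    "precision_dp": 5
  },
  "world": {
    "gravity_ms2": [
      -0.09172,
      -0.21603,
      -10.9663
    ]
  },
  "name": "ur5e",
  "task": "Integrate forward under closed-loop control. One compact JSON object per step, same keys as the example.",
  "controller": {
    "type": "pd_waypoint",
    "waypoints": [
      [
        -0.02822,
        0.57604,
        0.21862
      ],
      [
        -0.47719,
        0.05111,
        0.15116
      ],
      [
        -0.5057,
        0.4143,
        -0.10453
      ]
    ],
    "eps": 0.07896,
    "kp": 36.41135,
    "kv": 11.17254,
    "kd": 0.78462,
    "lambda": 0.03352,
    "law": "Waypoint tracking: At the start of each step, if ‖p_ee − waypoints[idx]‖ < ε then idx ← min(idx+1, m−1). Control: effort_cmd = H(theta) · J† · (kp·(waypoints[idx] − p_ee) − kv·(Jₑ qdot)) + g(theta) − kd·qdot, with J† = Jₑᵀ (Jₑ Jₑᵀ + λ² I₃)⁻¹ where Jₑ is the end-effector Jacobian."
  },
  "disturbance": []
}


{"k":1,"theta":[0.37087,0.33568,0.37666],"qdot":[1.34885,-0.94261,1.96509],"p_ee":[0.00569,0.38164,0.73674],"effort":[6.70078,3.217,-1.83198]}
{"k":2,"theta":[0.39686,0.3254,0.40644],"qdot":[1.27517,-0.11928,1.0637],"p_ee":[0.00557,0.39061,0.73051],"effort":[4.06905,1.24468,-0.6592]}
{"k":3,"theta":[0.42817,0.31955,0.43339],"qdot":[1.85021,-0.45575,1.61076],"p_ee":[0.00663,0.40421,0.72145],"effort":[1.63699,0.59976,-0.84692]}
{"k":4,"theta":[0.46565,0.3136,0.46164],"qdot":[1.9123,-0.15818,1.23613],"p_ee":[0.00846,0.42083,0.71],"effort":[-0.37114,-0.45126,-0.23164]}
{"k":5,"theta":[0.50627,0.30955,0.48738],"qdot":[2.15289,-0.25172,1.33636],"p_ee":[0.01093,0.43964,0.6966],"effort":[-2.14869,-0.97819,-0.09026]}
{"k":6,"theta":[0.54966,0.30576,0.51207],"qdot":[2.196,-0.14148,1.14538],"p_ee":[0.0137,0.45965,0.68157],"effort":[-3.60426,-1.56889,0.27991]}
{"k":7,"theta":[0.59426,0.30285,0.53457],"qdot":[2.27085,-0.15746,1.11004],"p_ee":[0.01655,0.48024,0.66523],"effort":[-4.83937,-1.93801,0.4734]}
{"k":8,"theta":[0.63956,0.30024,0.55555],"qdot":[2.26704,-0.11456,0.99692],"p_ee":[0.01925,0.50083,0.64789],"effort":[-5.84114,-2.27878,0.70867]}
{"k":9,"theta":[0.68475,0.29807,0.57484],"qdot":[2.25796,-0.11103,0.93818],"p_ee":[0.02166,0.52103,0.6298],"effort":[-6.66675,-2.51538,0.8692]}
{"k":10,"theta":[0.72943,0.29611,0.59282],"qdot":[2.21588,-0.09304,0.86659],"p_ee":[0.02367,0.54051,0.61122],"effort":[-7.3303,-2.71112,1.02116]}
{"k":11,"theta":[0.77317,0.29438,0.6096],"qdot":[2.16439,-0.08743,0.81747],"p_ee":[0.0252,0.55906,0.59239],"effort":[-7.86562,-2.85126,1.13602]}
{"k":12,"theta":[0.81575,0.29278,0.62544],"qdot":[2.09875,-0.07951,0.77198],"p_ee":[0.02623,0.57654,0.5735],"effort":[-8.2905,-2.95784,1.23445]}
{"k":13,"theta":[0.85697,0.29129,0.64049],"qdot":[2.02711,-0.07592,0.73805],"p_ee":[0.02676,0.59286,0.55473],"effort":[-8.6261,-3.03133,1.31187]}
{"k":14,"theta":[0.89669,0.28986,0.65493],"qdot":[1.94999,-0.07283,0.71005],"p_ee":[0.02681,0.60798,0.53622],"effort":[-8.88709,-3.08074,1.37564]}
{"k":15,"theta":[0.93486,0.28846,0.66889],"qdot":[1.87065,-0.07163,0.68897],"p_ee":[0.02641,0.6219,0.51812],"effort":[-9.08731,-3.10918,1.42661]}
{"k":16,"theta":[0.97144,0.28708,0.68247],"qdot":[1.79021,-0.07126,0.67272],"p_ee":[0.0256,0.63464,0.50051],"effort":[-9.2375,-3.12125,1.46802]}
{"k":17,"theta":[1.00641,0.2857,0.69578],"qdot":[1.71016,-0.0719,0.66082],"p_ee":[0.02443,0.64624,0.48347],"effort":[-9.34696,-3.11979,1.50136]}
{"k":18,"theta":[1.03979,0.28429,0.70889],"qdot":[1.63133,-0.07317,0.65225],"p_ee":[0.02295,0.65674,0.46708],"effort":[-9.42322,-3.10763,1.52836]}
{"k":19,"theta":[1.07163,0.28285,0.72185],"qdot":[1.55444,-0.07499,0.6464],"p_ee":[0.0212,0.66622,0.45135],"effort":[-9.47259,-3.0869,1.55017]}
{"k":20,"theta":[1.10195,0.28136,0.73473],"qdot":[1.47994,-0.07717,0.64264],"p_ee":[0.01923,0.67473,0.43633],"effort":[-9.50027,-3.05949,1.56782]}
{"k":21,"theta":[1.13081,0.27983,0.74755],"qdot":[1.40815,-0.07959,0.6405],"p_ee":[0.01709,0.68235,0.42203],"effort":[-9.51053,-3.02693,1.58208]}
{"k":22,"theta":[1.15826,0.27825,0.76034],"qdot":[1.33926,-0.08213,0.63957],"p_ee":[0.0148,0.68914,0.40846],"effort":[-9.50691,-2.9905,1.59357]}
{"k":23,"theta":[1.18437,0.27661,0.77312],"qdot":[1.27339,-0.08469,0.63953],"p_ee":[0.01242,0.69517,0.3956],"effort":[-9.49231,-2.95127,1.60277]}
{"k":24,"theta":[1.20919,0.27493,0.78591],"qdot":[1.21057,-0.0872,0.64012],"p_ee":[0.00996,0.70049,0.38345],"effort":[-9.46909,-2.9101,1.61007]}
{"k":25,"theta":[1.23279,0.27319,0.79871],"qdot":[1.15078,-0.08959,0.64111],"p_ee":[0.00746,0.70516,0.37199],"effort":[-9.43919,-2.86772,1.61576]}
{"k":26,"theta":[1.25522,0.2714,0.81154],"qdot":[1.09396,-0.0918,0.64232],"p_ee":[0.00494,0.70925,0.3612],"effort":[-9.40419,-2.82471,1.62008]}
{"k":27,"theta":[1.27655,0.26958,0.8244],"qdot":[1.04004,-0.0938,0.64364],"p_ee":[0.00242,0.7128,0.35106],"effort":[-9.36538,-2.78152,1.62321]}
{"k":28,"theta":[1.29683,0.26771,0.83728],"qdot":[0.98891,-0.09555,0.64493],"p_ee":[-8e-05,0.71587,0.34155],"effort":[-9.32377,-2.73854,1.62531]}
{"k":29,"theta":[1.31611,0.26581,0.85019],"qdot":[0.94046,-0.09704,0.64612],"p_ee":[-0.00256,0.71848,0.33263],"effort":[-9.28021,-2.69604,1.62648]}
{"k":30,"theta":[1.33445,0.26389,0.86312],"qdot":[0.89459,-0.09825,0.64715],"p_ee":[-0.00499,0.72069,0.32429],"effort":[-9.23536,-2.65427,1.62681]}
{"k":31,"theta":[1.3519,0.26194,0.87607],"qdot":[0.85115,-0.09918,0.64795],"p_ee":[-0.00737,0.72253,0.31648],"effort":[-9.18976,-2.61339,1.62638]}
{"k":32,"theta":[1.3685,0.25997,0.88903],"qdot":[0.81004,-0.09983,0.6485],"p_ee":[-0.00969,0.72403,0.3092],"effort":[-9.14383,-2.57353,1.62525]}
{"k":33,"theta":[1.3843,0.25799,0.902],"qdot":[0.77112,-0.10021,0.64875],"p_ee":[-0.01194,0.72522,0.3024],"effort":[-9.0979,-2.53477,1.62346]}
{"k":34,"theta":[1.39935,0.25601,0.91498],"qdot":[0.7343,-0.10031,0.64871],"p_ee":[-0.01412,0.72614,0.29606]}


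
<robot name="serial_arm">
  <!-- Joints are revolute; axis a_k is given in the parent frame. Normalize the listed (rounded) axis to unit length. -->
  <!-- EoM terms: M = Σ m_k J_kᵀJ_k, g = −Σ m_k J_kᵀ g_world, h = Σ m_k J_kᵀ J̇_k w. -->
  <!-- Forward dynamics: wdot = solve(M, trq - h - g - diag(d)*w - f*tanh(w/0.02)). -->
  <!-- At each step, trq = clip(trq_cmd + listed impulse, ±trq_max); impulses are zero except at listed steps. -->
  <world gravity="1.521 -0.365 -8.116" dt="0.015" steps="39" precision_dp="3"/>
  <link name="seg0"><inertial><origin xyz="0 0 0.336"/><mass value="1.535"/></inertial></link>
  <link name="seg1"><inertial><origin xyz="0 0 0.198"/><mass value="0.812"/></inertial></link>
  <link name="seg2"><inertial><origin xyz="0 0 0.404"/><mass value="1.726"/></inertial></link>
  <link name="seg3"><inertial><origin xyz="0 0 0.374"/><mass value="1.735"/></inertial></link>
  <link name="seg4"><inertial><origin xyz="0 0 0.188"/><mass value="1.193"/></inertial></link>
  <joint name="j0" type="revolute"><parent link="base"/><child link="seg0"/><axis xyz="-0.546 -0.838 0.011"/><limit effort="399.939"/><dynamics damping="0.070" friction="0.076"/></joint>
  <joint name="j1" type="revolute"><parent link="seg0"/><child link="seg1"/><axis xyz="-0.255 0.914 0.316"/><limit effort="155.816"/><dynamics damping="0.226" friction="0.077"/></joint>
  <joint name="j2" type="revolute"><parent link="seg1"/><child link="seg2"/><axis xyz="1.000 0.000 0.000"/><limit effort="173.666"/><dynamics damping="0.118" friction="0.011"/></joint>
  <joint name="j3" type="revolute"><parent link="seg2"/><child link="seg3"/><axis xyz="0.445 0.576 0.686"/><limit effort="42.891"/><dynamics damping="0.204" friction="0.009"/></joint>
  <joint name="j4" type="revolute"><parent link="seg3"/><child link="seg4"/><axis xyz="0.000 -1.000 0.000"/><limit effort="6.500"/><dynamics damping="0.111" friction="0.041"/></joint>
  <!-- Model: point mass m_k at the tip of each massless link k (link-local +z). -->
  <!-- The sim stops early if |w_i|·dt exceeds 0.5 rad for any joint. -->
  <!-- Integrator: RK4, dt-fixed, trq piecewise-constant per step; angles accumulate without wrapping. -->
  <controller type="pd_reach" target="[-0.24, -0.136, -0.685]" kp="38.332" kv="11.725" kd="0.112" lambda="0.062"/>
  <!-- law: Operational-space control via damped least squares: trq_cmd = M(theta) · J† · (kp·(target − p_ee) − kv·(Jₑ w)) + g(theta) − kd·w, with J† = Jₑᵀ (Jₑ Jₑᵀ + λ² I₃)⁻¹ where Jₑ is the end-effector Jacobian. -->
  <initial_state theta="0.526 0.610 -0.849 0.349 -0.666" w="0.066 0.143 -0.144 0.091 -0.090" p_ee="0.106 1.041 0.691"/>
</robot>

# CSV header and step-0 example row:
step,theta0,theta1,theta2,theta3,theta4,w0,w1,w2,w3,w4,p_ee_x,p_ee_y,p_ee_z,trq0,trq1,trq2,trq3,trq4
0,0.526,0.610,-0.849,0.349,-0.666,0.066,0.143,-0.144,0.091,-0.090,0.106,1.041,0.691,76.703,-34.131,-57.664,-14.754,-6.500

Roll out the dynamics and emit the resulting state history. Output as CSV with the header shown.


step,theta0,theta1,theta2,theta3,theta4,w0,w1,w2,w3,w4,p_ee_x,p_ee_y,p_ee_z,trq0,trq1,trq2,trq3,trq4
1,0.522,0.593,-0.869,0.365,-0.684,-0.643,-2.402,-2.569,2.022,-2.259,0.105,1.038,0.683,62.252,-28.412,-46.069,-11.881,-6.500
2,0.508,0.542,-0.922,0.403,-0.736,-1.113,-4.481,-4.397,2.871,-4.602,0.101,1.029,0.666,55.369,-19.031,-40.544,-9.214,-5.966
3,0.490,0.462,-0.997,0.445,-0.820,-1.286,-6.185,-5.701,2.776,-6.605,0.094,1.011,0.643,53.544,-8.529,-39.463,-7.158,-4.959
4,0.472,0.360,-1.089,0.481,-0.931,-1.149,-7.571,-6.563,1.922,-8.152,0.085,0.987,0.617,54.584,1.122,-41.240,-5.964,-4.011
5,0.458,0.239,-1.191,0.500,-1.064,-0.691,-8.571,-6.972,0.483,-9.608,0.073,0.957,0.589,55.361,9.116,-43.963,-5.482,-3.029
6,0.453,0.107,-1.295,0.495,-1.220,0.075,-8.995,-6.907,-1.119,-11.107,0.060,0.922,0.562,50.738,15.135,-45.359,-4.952,-2.043
7,0.461,-0.026,-1.395,0.468,-1.397,1.045,-8.682,-6.455,-2.337,-12.468,0.043,0.885,0.536,36.453,18.386,-43.651,-3.432,-1.153
8,0.484,-0.150,-1.487,0.427,-1.591,2.031,-7.745,-5.853,-2.867,-13.385,0.022,0.848,0.507,13.706,18.110,-38.922,-0.616,-0.415
9,0.521,-0.257,-1.571,0.384,-1.795,2.870,-6.525,-5.313,-2.859,-13.749,-0.003,0.813,0.474,-11.911,14.571,-32.793,3.005,0.236
10,0.569,-0.346,-1.648,0.342,-2.001,3.488,-5.309,-4.889,-2.642,-13.691,-0.030,0.782,0.434,-35.504,8.759,-26.792,6.781,0.917
11,0.624,-0.418,-1.718,0.303,-2.204,3.883,-4.237,-4.542,-2.446,-13.410,-0.058,0.754,0.387,-55.034,1.578,-21.546,10.371,1.697
12,0.684,-0.476,-1.784,0.267,-2.402,4.074,-3.346,-4.226,-2.338,-13.073,-0.082,0.731,0.333,-70.654,-6.528,-16.926,13.788,2.578
13,0.745,-0.522,-1.846,0.231,-2.596,4.084,-2.631,-3.915,-2.260,-12.812,-0.101,0.711,0.275,-83.874,-15.607,-12.458,17.317,3.531
14,0.805,-0.558,-1.903,0.197,-2.787,3.920,-2.066,-3.616,-2.068,-12.770,-0.113,0.693,0.215,-97.450,-26.087,-7.805,21.380,4.543
15,0.862,-0.588,-1.955,0.168,-2.981,3.559,-1.642,-3.359,-1.628,-13.114,-0.117,0.677,0.153,-114.238,-36.949,-3.196,25.219,5.610
16,0.910,-0.612,-2.004,0.145,-3.184,2.886,-1.335,-3.129,-1.126,-13.920,-0.112,0.662,0.094,-111.837,-27.776,2.052,16.220,6.342
17,0.945,-0.626,-2.046,0.122,-3.393,1.710,-0.470,-2.544,-1.819,-13.934,-0.100,0.651,0.038,-55.770,13.732,7.292,-8.969,6.214
18,0.962,-0.616,-2.076,0.081,-3.582,0.564,1.683,-1.540,-3.423,-11.365,-0.083,0.640,-0.011,-41.564,18.850,4.997,-10.834,6.231
19,0.964,-0.576,-2.095,0.026,-3.734,-0.297,3.582,-1.001,-3.953,-9.010,-0.068,0.626,-0.056,-44.275,10.928,1.290,-6.322,6.000
20,0.955,-0.513,-2.110,-0.032,-3.858,-0.952,4.722,-1.008,-3.730,-7.675,-0.057,0.608,-0.098,-44.415,3.129,0.303,-2.498,5.559
21,0.937,-0.438,-2.127,-0.084,-3.968,-1.429,5.179,-1.371,-3.142,-7.080,-0.051,0.584,-0.136,-41.432,-2.936,1.957,0.307,5.077
22,0.913,-0.361,-2.152,-0.125,-4.073,-1.752,5.139,-1.891,-2.405,-6.872,-0.050,0.558,-0.172,-37.152,-7.291,5.046,2.352,4.621
23,0.885,-0.286,-2.184,-0.156,-4.175,-1.951,4.798,-2.425,-1.642,-6.809,-0.053,0.529,-0.206,-32.817,-10.194,8.525,3.839,4.199
24,0.855,-0.218,-2.224,-0.175,-4.277,-2.055,4.326,-2.890,-0.917,-6.758,-0.058,0.498,-0.236,-28.951,-11.923,11.785,4.899,3.805
25,0.824,-0.157,-2.270,-0.184,-4.378,-2.088,3.839,-3.250,-0.259,-6.665,-0.064,0.467,-0.265,-25.671,-12.735,14.573,5.628,3.437
26,0.793,-0.103,-2.321,-0.183,-4.477,-2.068,3.402,-3.500,0.322,-6.523,-0.072,0.435,-0.290,-22.943,-12.861,16.858,6.107,3.097
27,0.762,-0.054,-2.374,-0.174,-4.574,-2.009,3.045,-3.650,0.834,-6.341,-0.080,0.403,-0.313,-20.678,-12.491,18.678,6.387,2.791
28,0.733,-0.011,-2.430,-0.159,-4.667,-1.920,2.778,-3.714,1.285,-6.136,-0.087,0.371,-0.334,-18.792,-11.782,20.116,6.512,2.521
29,0.705,0.030,-2.485,-0.136,-4.758,-1.808,2.595,-3.706,1.680,-5.925,-0.095,0.339,-0.353,-17.206,-10.863,21.257,6.516,2.290
30,0.679,0.068,-2.540,-0.108,-4.845,-1.677,2.486,-3.636,2.020,-5.722,-0.102,0.308,-0.370,-15.851,-9.833,22.175,6.425,2.098
31,0.655,0.105,-2.594,-0.076,-4.930,-1.531,2.439,-3.514,2.306,-5.536,-0.109,0.278,-0.386,-14.666,-8.768,22.929,6.260,1.940
32,0.633,0.141,-2.646,-0.040,-5.011,-1.371,2.441,-3.348,2.534,-5.372,-0.116,0.248,-0.399,-13.594,-7.727,23.558,6.039,1.812
33,0.614,0.178,-2.694,-0.000,-5.091,-1.198,2.479,-3.142,2.699,-5.231,-0.122,0.220,-0.411,-12.582,-6.756,24.086,5.780,1.709
34,0.597,0.216,-2.740,0.041,-5.169,-1.011,2.539,-2.902,2.797,-5.111,-0.128,0.192,-0.422,-11.586,-5.891,24.520,5.497,1.622
35,0.584,0.254,-2.781,0.083,-5.244,-0.811,2.609,-2.635,2.824,-5.003,-0.134,0.165,-0.431,-10.572,-5.159,24.845,5.204,1.547
36,0.573,0.294,-2.819,0.125,-5.319,-0.598,2.677,-2.345,2.777,-4.900,-0.139,0.139,-0.439,-9.518,-4.578,25.032,4.914,1.475
37,0.566,0.335,-2.851,0.166,-5.391,-0.369,2.732,-2.040,2.659,-4.787,-0.145,0.114,-0.447,-8.424,-4.157,25.032,4.637,1.401
38,0.562,0.376,-2.880,0.205,-5.462,-0.127,2.767,-1.727,2.477,-4.652,-0.150,0.091,-0.453,-7.311,-3.892,24.787,4.380,1.321
39,0.562,0.417,-2.903,0.240,-5.531,0.127,2.777,-1.413,2.241,-4.488,-0.156,0.069,-0.458,,,,,


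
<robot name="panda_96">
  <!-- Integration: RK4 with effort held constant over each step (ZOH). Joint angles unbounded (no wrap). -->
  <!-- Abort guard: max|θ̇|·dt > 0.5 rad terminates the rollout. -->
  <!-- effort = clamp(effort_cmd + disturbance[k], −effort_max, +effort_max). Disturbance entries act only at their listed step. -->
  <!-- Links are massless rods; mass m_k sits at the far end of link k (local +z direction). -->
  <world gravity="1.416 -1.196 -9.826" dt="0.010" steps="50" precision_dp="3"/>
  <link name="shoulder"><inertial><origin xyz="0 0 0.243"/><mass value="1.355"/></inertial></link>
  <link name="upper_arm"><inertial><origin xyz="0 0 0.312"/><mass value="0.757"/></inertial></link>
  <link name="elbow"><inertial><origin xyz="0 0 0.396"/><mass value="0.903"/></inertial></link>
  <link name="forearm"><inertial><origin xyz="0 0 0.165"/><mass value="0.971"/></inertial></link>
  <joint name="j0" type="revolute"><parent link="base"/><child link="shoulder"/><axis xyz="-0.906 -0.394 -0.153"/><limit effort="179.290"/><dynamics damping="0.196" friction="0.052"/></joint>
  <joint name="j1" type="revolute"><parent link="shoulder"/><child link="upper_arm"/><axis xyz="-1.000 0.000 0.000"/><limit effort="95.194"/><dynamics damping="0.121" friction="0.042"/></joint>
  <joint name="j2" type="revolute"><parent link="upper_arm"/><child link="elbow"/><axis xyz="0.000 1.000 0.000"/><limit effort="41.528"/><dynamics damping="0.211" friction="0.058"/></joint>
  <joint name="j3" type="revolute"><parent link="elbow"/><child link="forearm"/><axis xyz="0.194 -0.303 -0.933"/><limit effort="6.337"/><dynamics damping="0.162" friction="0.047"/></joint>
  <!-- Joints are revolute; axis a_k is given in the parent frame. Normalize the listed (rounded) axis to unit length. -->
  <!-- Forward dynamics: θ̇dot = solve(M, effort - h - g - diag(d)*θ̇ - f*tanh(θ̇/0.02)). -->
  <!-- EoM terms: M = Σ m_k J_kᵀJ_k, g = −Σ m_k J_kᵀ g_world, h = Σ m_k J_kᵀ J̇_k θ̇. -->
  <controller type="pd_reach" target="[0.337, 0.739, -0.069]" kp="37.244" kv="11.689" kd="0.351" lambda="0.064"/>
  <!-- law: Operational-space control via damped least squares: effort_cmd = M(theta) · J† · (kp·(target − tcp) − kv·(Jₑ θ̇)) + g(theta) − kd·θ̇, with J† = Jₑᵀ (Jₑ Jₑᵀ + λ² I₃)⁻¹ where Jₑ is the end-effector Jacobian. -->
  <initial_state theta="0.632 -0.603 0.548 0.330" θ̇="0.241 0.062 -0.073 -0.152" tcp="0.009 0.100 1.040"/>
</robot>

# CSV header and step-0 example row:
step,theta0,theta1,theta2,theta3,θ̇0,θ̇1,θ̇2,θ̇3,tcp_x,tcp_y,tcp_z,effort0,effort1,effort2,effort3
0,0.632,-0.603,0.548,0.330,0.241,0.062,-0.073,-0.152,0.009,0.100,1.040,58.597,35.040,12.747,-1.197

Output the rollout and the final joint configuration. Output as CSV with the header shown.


step,theta0,theta1,theta2,theta3,θ̇0,θ̇1,θ̇2,θ̇3,tcp_x,tcp_y,tcp_z,effort0,effort1,effort2,effort3
1,0.641,-0.609,0.554,0.332,1.582,-1.246,1.195,-0.025,0.008,0.104,1.038,51.402,31.474,10.565,-1.083
2,0.662,-0.627,0.571,0.331,2.675,-2.289,2.186,-0.330,0.009,0.110,1.033,44.241,27.725,8.836,-0.840
3,0.694,-0.654,0.597,0.332,3.538,-3.080,2.978,-0.139,0.011,0.117,1.026,37.235,24.028,7.545,-0.798
4,0.732,-0.687,0.630,0.330,4.200,-3.659,3.551,-0.149,0.014,0.127,1.016,30.562,20.431,6.454,-0.696
5,0.777,-0.726,0.667,0.329,4.691,-4.062,3.949,-0.214,0.017,0.138,1.003,24.344,17.039,5.493,-0.583
6,0.826,-0.768,0.708,0.327,5.043,-4.318,4.215,-0.173,0.021,0.150,0.989,18.653,13.922,4.619,-0.514
7,0.877,-0.812,0.751,0.325,5.283,-4.463,4.365,-0.242,0.025,0.164,0.974,13.525,11.088,3.759,-0.407
8,0.931,-0.857,0.795,0.323,5.434,-4.514,4.444,-0.150,0.030,0.178,0.957,8.957,8.568,2.929,-0.361
9,0.985,-0.902,0.840,0.320,5.515,-4.498,4.449,-0.255,0.035,0.194,0.938,4.920,6.321,2.065,-0.245
10,1.041,-0.946,0.884,0.319,5.540,-4.421,4.426,-0.110,0.041,0.210,0.919,1.385,4.371,1.233,-0.221
11,1.096,-0.990,0.928,0.317,5.521,-4.304,4.353,-0.260,0.047,0.226,0.899,-1.711,2.648,0.355,-0.090
12,1.151,-1.032,0.971,0.316,5.466,-4.144,4.273,-0.182,0.053,0.244,0.878,-4.393,1.176,-0.484,-0.045
13,1.205,-1.073,1.013,0.314,5.382,-3.952,4.178,-0.120,0.059,0.261,0.857,-6.716,-0.092,-1.314,0.005
14,1.258,-1.111,1.054,0.312,5.274,-3.736,4.066,-0.181,0.065,0.279,0.835,-8.731,-1.189,-2.144,0.096
15,1.311,-1.147,1.095,0.311,5.146,-3.493,3.959,-0.092,0.072,0.296,0.812,-10.456,-2.110,-2.924,0.129
16,1.361,-1.181,1.134,0.310,5.002,-3.234,3.837,-0.195,0.078,0.314,0.790,-11.955,-2.907,-3.699,0.230
17,1.411,-1.212,1.171,0.309,4.845,-2.956,3.722,-0.190,0.085,0.331,0.767,-13.230,-3.570,-4.416,0.286
18,1.458,-1.240,1.208,0.308,4.677,-2.663,3.608,-0.171,0.092,0.348,0.744,-14.319,-4.123,-5.088,0.333
19,1.504,-1.265,1.244,0.306,4.501,-2.356,3.499,-0.105,0.099,0.365,0.721,-15.242,-4.580,-5.705,0.360
20,1.548,-1.287,1.278,0.305,4.321,-2.045,3.379,-0.203,0.105,0.382,0.698,-16.044,-4.971,-6.295,0.441
21,1.590,-1.306,1.311,0.304,4.136,-1.722,3.271,-0.126,0.112,0.398,0.675,-16.701,-5.277,-6.804,0.454
22,1.631,-1.322,1.343,0.302,3.951,-1.400,3.151,-0.220,0.119,0.413,0.652,-17.273,-5.541,-7.281,0.526
23,1.669,-1.334,1.374,0.300,3.764,-1.071,3.043,-0.127,0.125,0.428,0.629,-17.725,-5.737,-7.673,0.524
24,1.706,-1.343,1.404,0.298,3.582,-0.748,2.918,-0.270,0.132,0.442,0.607,-18.128,-5.915,-8.041,0.605
25,1.741,-1.349,1.433,0.296,3.401,-0.423,2.806,-0.187,0.138,0.456,0.584,-18.423,-6.038,-8.316,0.598
26,1.774,-1.351,1.460,0.294,3.227,-0.108,2.681,-0.250,0.144,0.469,0.562,-18.676,-6.147,-8.554,0.641
27,1.806,-1.351,1.486,0.292,3.062,0.195,2.560,-0.207,0.150,0.481,0.540,-18.855,-6.216,-8.717,0.641
28,1.835,-1.348,1.511,0.290,2.905,0.484,2.428,-0.282,0.156,0.493,0.519,-19.002,-6.280,-8.841,0.681
29,1.864,-1.341,1.535,0.287,2.755,0.766,2.303,-0.206,0.162,0.503,0.498,-19.080,-6.320,-8.886,0.661
30,1.891,-1.332,1.557,0.285,2.613,1.030,2.163,-0.317,0.167,0.514,0.478,-19.151,-6.373,-8.905,0.707
31,1.916,-1.321,1.578,0.283,2.477,1.286,2.037,-0.189,0.172,0.523,0.458,-19.149,-6.399,-8.836,0.662
32,1.940,-1.307,1.598,0.280,2.351,1.518,1.889,-0.353,0.177,0.532,0.438,-19.173,-6.454,-8.762,0.721
33,1.963,-1.290,1.616,0.277,2.232,1.741,1.765,-0.159,0.182,0.541,0.419,-19.112,-6.476,-8.588,0.647
34,1.985,-1.272,1.633,0.274,2.123,1.934,1.612,-0.383,0.186,0.548,0.401,-19.115,-6.544,-8.432,0.723
35,2.006,-1.252,1.649,0.273,2.020,2.117,1.485,-0.223,0.190,0.556,0.384,-19.037,-6.578,-8.179,0.655
36,2.025,-1.230,1.663,0.270,1.926,2.273,1.345,-0.275,0.194,0.563,0.367,-18.999,-6.641,-7.923,0.664
37,2.044,-1.206,1.676,0.268,1.838,2.411,1.216,-0.189,0.198,0.569,0.350,-18.937,-6.696,-7.613,0.620
38,2.062,-1.182,1.687,0.265,1.758,2.524,1.078,-0.268,0.202,0.576,0.334,-18.916,-6.776,-7.300,0.635
39,2.079,-1.156,1.697,0.264,1.683,2.620,0.958,-0.139,0.205,0.581,0.319,-18.865,-6.840,-6.931,0.573
40,2.096,-1.129,1.706,0.261,1.615,2.689,0.826,-0.263,0.209,0.587,0.305,-18.880,-6.937,-6.579,0.601
41,2.112,-1.102,1.714,0.260,1.551,2.743,0.712,-0.173,0.212,0.592,0.290,-18.866,-7.015,-6.178,0.551
42,2.127,-1.075,1.721,0.258,1.492,2.777,0.600,-0.144,0.215,0.598,0.277,-18.882,-7.105,-5.773,0.522
43,2.141,-1.047,1.726,0.257,1.436,2.792,0.492,-0.140,0.218,0.603,0.264,-18.920,-7.200,-5.363,0.501
44,2.156,-1.019,1.730,0.256,1.384,2.791,0.392,-0.105,0.221,0.607,0.251,-18.967,-7.293,-4.941,0.468
45,2.169,-0.991,1.734,0.255,1.335,2.774,0.296,-0.108,0.223,0.612,0.239,-19.036,-7.391,-4.522,0.449
46,2.182,-0.963,1.736,0.254,1.288,2.746,0.209,-0.066,0.226,0.617,0.227,-19.107,-7.482,-4.097,0.413
47,2.195,-0.936,1.738,0.253,1.243,2.704,0.126,-0.079,0.229,0.621,0.216,-19.198,-7.577,-3.682,0.397
48,2.207,-0.909,1.739,0.253,1.200,2.651,0.049,-0.091,0.231,0.626,0.205,-19.294,-7.667,-3.272,0.380
49,2.219,-0.883,1.739,0.252,1.158,2.587,-0.029,-0.232,0.233,0.630,0.194,-19.416,-7.766,-2.889,0.411
50,2.230,-0.857,1.739,0.253,1.116,2.524,-0.079,-0.068,0.236,0.634,0.184,,,,
# final theta (rad): 2.230 -0.857 1.739 0.253


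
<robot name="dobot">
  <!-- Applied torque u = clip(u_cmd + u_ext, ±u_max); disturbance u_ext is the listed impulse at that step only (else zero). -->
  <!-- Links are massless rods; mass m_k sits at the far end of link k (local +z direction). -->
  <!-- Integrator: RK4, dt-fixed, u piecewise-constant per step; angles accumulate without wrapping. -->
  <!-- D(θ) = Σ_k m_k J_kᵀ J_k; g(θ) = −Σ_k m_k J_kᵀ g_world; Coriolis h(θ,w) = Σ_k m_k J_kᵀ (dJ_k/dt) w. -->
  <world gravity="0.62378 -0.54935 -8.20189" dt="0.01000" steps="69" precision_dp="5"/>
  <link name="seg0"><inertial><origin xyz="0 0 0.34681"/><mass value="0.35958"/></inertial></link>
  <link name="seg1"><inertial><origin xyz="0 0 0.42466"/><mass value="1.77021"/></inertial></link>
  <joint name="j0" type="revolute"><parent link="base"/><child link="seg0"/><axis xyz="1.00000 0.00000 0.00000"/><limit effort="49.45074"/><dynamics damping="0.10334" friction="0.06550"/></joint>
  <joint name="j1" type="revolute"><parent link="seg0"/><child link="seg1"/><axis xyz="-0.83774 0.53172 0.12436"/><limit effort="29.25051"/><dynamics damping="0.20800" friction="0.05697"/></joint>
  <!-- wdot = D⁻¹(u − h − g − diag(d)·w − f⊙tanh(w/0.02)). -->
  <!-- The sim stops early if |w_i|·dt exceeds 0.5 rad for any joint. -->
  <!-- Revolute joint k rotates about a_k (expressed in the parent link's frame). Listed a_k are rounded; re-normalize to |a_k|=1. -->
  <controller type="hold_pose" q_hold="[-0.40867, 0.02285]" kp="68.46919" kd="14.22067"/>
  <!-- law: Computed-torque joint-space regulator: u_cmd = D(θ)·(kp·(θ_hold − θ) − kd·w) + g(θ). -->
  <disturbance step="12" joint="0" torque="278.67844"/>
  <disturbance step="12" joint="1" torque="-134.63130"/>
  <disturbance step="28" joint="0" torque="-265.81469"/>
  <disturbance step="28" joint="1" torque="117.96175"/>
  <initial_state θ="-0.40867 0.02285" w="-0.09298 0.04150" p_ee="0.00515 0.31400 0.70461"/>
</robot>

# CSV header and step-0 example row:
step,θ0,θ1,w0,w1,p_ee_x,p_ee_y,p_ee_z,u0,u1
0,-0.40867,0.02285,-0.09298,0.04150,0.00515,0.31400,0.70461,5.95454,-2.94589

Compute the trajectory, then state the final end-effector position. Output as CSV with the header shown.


step,θ0,θ1,w0,w1,p_ee_x,p_ee_y,p_ee_z,u0,u1
1,-0.40954,0.02322,-0.08041,0.03272,0.00523,0.31473,0.70428,5.78699,-2.86288
2,-0.41028,0.02351,-0.06885,0.02536,0.00530,0.31535,0.70400,5.63146,-2.78639
3,-0.41092,0.02373,-0.05816,0.01944,0.00535,0.31587,0.70376,5.48738,-2.71632
4,-0.41145,0.02391,-0.04827,0.01490,0.00538,0.31629,0.70357,5.35417,-2.65249
5,-0.41189,0.02404,-0.03913,0.01154,0.00541,0.31664,0.70341,5.23135,-2.59453
6,-0.41224,0.02414,-0.03079,0.00909,0.00544,0.31692,0.70329,5.11848,-2.54198
7,-0.41251,0.02422,-0.02330,0.00722,0.00546,0.31714,0.70319,5.01531,-2.49436
8,-0.41271,0.02429,-0.01672,0.00566,0.00547,0.31730,0.70311,4.92165,-2.45122
9,-0.41285,0.02433,-0.01107,0.00421,0.00548,0.31742,0.70306,4.83734,-2.41225
10,-0.41293,0.02437,-0.00631,0.00276,0.00549,0.31749,0.70303,4.76203,-2.37714
11,-0.41298,0.02439,-0.00236,0.00134,0.00549,0.31752,0.70301,4.69512,-2.34566
12,-0.41298,0.02440,0.00090,-0.00000,0.00550,0.31753,0.70301,49.45074,-29.25051
13,-0.41250,0.02084,0.09818,-0.70812,0.00470,0.31604,0.70370,-1.95915,1.63622
14,-0.41154,0.01435,0.09331,-0.59060,0.00324,0.31327,0.70497,-1.39883,1.29079
15,-0.41063,0.00897,0.08742,-0.48762,0.00202,0.31088,0.70605,-0.87711,0.97122
16,-0.40979,0.00454,0.08082,-0.39757,0.00103,0.30885,0.70695,-0.39224,0.67594
17,-0.40901,0.00096,0.07380,-0.31898,0.00022,0.30713,0.70770,0.05754,0.40344
18,-0.40831,-0.00188,0.06658,-0.25057,-0.00043,0.30571,0.70831,0.47401,0.15227
19,-0.40768,-0.00409,0.05934,-0.19117,-0.00092,0.30454,0.70882,0.85889,-0.07892
20,-0.40712,-0.00574,0.05222,-0.13976,-0.00130,0.30360,0.70922,1.21392,-0.29144
21,-0.40664,-0.00692,0.04532,-0.09541,-0.00156,0.30287,0.70953,1.54074,-0.48654
22,-0.40621,-0.00768,0.03875,-0.05730,-0.00174,0.30232,0.70976,1.84097,-0.66537
23,-0.40586,-0.00809,0.03246,-0.02493,-0.00183,0.30193,0.70992,2.11610,-0.82868
24,-0.40557,-0.00821,0.02551,0.00009,-0.00186,0.30169,0.71003,2.36750,-0.97415
25,-0.40535,-0.00812,0.01715,0.01656,-0.00184,0.30156,0.71008,2.59613,-1.09957
26,-0.40522,-0.00790,0.00910,0.02864,-0.00178,0.30154,0.71009,2.80249,-1.21041
27,-0.40516,-0.00756,0.00226,0.03882,-0.00171,0.30161,0.71006,2.98735,-1.31017
28,-0.40517,-0.00713,-0.00325,0.04780,-0.00161,0.30176,0.71000,-49.45074,29.25051
29,-0.40599,-0.00292,-0.16071,0.79218,-0.00066,0.30372,0.70917,10.98099,-5.96125
30,-0.40752,0.00445,-0.14581,0.68187,0.00100,0.30721,0.70766,10.40273,-5.62572
31,-0.40891,0.01077,-0.13130,0.58380,0.00243,0.31025,0.70632,9.86176,-5.31332
32,-0.41015,0.01617,-0.11728,0.49683,0.00365,0.31288,0.70514,9.35658,-5.02292
33,-0.41126,0.02075,-0.10381,0.41989,0.00468,0.31514,0.70411,8.88569,-4.75339
34,-0.41223,0.02461,-0.09097,0.35198,0.00554,0.31707,0.70322,8.44756,-4.50362
35,-0.41308,0.02783,-0.07880,0.29218,0.00627,0.31870,0.70245,8.04066,-4.27251
36,-0.41381,0.03049,-0.06735,0.23966,0.00686,0.32007,0.70181,7.66346,-4.05898
37,-0.41443,0.03265,-0.05665,0.19364,0.00735,0.32120,0.70127,7.31446,-3.86200
38,-0.41495,0.03439,-0.04672,0.15343,0.00774,0.32212,0.70084,6.99218,-3.68057
39,-0.41537,0.03574,-0.03759,0.11836,0.00804,0.32285,0.70049,6.69525,-3.51371
40,-0.41571,0.03677,-0.02927,0.08782,0.00827,0.32342,0.70022,6.42240,-3.36050
41,-0.41596,0.03752,-0.02183,0.06121,0.00844,0.32383,0.70002,6.17255,-3.22005
42,-0.41615,0.03801,-0.01527,0.03803,0.00855,0.32412,0.69988,5.94472,-3.09162
43,-0.41627,0.03829,-0.00940,0.01832,0.00861,0.32430,0.69979,5.73801,-2.97520
44,-0.41634,0.03840,-0.00353,0.00320,0.00864,0.32438,0.69975,5.55150,-2.87235
45,-0.41634,0.03838,0.00257,-0.00716,0.00863,0.32437,0.69976,5.38432,-2.78344
46,-0.41629,0.03827,0.00831,-0.01450,0.00861,0.32430,0.69979,5.23513,-2.70583
47,-0.41618,0.03810,0.01333,-0.02011,0.00857,0.32417,0.69985,5.10201,-2.63712
48,-0.41603,0.03787,0.01758,-0.02456,0.00852,0.32399,0.69994,4.98306,-2.57582
49,-0.41583,0.03761,0.02111,-0.02811,0.00846,0.32377,0.70004,4.87667,-2.52095
50,-0.41561,0.03731,0.02399,-0.03091,0.00839,0.32352,0.70016,4.78153,-2.47180
51,-0.41535,0.03699,0.02630,-0.03308,0.00832,0.32324,0.70030,4.69654,-2.42780
52,-0.41508,0.03666,0.02811,-0.03469,0.00825,0.32294,0.70044,4.62075,-2.38848
53,-0.41479,0.03630,0.02947,-0.03582,0.00817,0.32263,0.70059,4.55334,-2.35340
54,-0.41450,0.03594,0.03043,-0.03655,0.00809,0.32230,0.70074,4.49356,-2.32219
55,-0.41419,0.03557,0.03105,-0.03692,0.00800,0.32197,0.70090,4.44071,-2.29450
56,-0.41388,0.03520,0.03137,-0.03699,0.00792,0.32163,0.70105,4.39417,-2.27001
57,-0.41356,0.03484,0.03142,-0.03681,0.00784,0.32129,0.70121,4.35337,-2.24843
58,-0.41325,0.03447,0.03124,-0.03641,0.00776,0.32096,0.70137,4.31776,-2.22948
59,-0.41294,0.03411,0.03087,-0.03584,0.00767,0.32062,0.70153,4.28685,-2.21292
60,-0.41263,0.03375,0.03034,-0.03512,0.00759,0.32029,0.70168,4.26019,-2.19852
61,-0.41233,0.03341,0.02966,-0.03428,0.00752,0.31997,0.70183,4.23735,-2.18605
62,-0.41204,0.03307,0.02887,-0.03335,0.00744,0.31966,0.70198,4.21794,-2.17532
63,-0.41175,0.03274,0.02798,-0.03234,0.00737,0.31935,0.70212,4.20159,-2.16616
64,-0.41148,0.03242,0.02702,-0.03129,0.00730,0.31906,0.70226,4.18798,-2.15838
65,-0.41121,0.03212,0.02600,-0.03020,0.00723,0.31877,0.70239,4.17679,-2.15184
66,-0.41096,0.03182,0.02493,-0.02908,0.00716,0.31850,0.70251,4.16775,-2.14639
67,-0.41072,0.03153,0.02384,-0.02796,0.00710,0.31824,0.70264,4.16058,-2.14190
68,-0.41048,0.03126,0.02273,-0.02684,0.00704,0.31798,0.70275,4.15507,-2.13825
69,-0.41026,0.03100,0.02161,-0.02573,0.00698,0.31774,0.70286,,
# final p_ee position (m): 0.00698 0.31774 0.70286


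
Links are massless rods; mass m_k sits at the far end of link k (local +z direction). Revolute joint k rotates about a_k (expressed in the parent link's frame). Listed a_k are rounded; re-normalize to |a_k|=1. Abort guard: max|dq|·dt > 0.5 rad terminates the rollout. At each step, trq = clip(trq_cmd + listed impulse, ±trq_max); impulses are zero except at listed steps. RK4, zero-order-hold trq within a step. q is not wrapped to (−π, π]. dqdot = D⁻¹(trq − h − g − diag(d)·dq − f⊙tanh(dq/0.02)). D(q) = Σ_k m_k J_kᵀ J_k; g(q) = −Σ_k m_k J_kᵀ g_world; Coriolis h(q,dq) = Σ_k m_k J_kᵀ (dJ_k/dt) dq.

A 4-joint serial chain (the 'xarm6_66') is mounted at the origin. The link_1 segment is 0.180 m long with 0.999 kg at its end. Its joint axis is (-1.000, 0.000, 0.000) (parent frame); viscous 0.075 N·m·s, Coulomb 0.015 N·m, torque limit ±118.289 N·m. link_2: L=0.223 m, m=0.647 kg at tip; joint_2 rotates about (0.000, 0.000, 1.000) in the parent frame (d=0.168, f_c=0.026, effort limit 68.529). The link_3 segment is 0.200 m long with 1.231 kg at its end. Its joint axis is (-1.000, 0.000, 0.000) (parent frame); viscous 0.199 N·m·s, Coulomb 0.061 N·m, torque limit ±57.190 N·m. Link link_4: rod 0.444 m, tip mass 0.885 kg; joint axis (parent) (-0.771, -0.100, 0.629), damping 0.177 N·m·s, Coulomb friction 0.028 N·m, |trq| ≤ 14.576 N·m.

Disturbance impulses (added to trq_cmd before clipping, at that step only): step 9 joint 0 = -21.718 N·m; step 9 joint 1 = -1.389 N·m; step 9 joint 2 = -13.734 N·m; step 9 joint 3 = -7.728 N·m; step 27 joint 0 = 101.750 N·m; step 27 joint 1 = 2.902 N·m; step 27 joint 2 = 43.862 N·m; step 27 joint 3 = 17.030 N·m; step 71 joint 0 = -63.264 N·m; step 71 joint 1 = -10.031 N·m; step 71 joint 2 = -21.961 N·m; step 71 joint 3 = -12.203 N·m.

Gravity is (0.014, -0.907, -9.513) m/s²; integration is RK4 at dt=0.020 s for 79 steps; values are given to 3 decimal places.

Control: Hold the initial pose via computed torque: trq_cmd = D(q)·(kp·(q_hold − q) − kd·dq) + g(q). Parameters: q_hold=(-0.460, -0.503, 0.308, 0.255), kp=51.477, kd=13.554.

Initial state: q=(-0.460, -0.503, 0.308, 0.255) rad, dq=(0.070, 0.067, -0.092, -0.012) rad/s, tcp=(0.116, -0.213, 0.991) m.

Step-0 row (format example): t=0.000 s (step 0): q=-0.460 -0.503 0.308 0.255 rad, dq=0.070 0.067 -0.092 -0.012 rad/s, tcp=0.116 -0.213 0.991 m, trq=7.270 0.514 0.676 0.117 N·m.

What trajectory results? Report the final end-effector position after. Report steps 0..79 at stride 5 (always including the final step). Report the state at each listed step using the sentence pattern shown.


t=0.100 s (step 5): q=-0.457 -0.499 0.306 0.253 rad, dq=0.012 -0.027 -0.034 0.040 rad/s, tcp=0.115 -0.212 0.992 m, trq=7.740 0.654 0.693 0.144 N·m.
t=0.200 s (step 10): q=-0.458 -0.500 0.306 0.240 rad, dq=0.035 -0.209 -0.198 -1.157 rad/s, tcp=0.114 -0.217 0.992 m, trq=14.064 1.074 4.623 2.329 N·m.
t=0.300 s (step 15): q=-0.458 -0.511 0.294 0.200 rad, dq=-0.019 -0.013 -0.026 0.013 rad/s, tcp=0.111 -0.238 0.991 m, trq=9.917 0.754 1.972 0.827 N·m.
t=0.400 s (step 20): q=-0.459 -0.509 0.297 0.207 rad, dq=0.004 -0.003 0.027 0.122 rad/s, tcp=0.112 -0.236 0.991 m, trq=8.415 0.697 1.084 0.378 N·m.
t=0.500 s (step 25): q=-0.458 -0.509 0.300 0.218 rad, dq=0.012 -0.003 0.024 0.107 rad/s, tcp=0.113 -0.229 0.991 m, trq=7.948 0.684 0.814 0.242 N·m.
t=0.600 s (step 30): q=-0.392 -0.555 0.366 0.054 rad, dq=0.960 -1.160 0.077 -0.910 rad/s, tcp=0.128 -0.186 1.003 m, trq=-11.064 -0.224 -7.140 -2.740 N·m.
t=0.700 s (step 35): q=-0.363 -0.585 0.365 0.046 rad, dq=-0.117 0.143 -0.016 0.272 rad/s, tcp=0.133 -0.163 1.006 m, trq=2.059 0.423 -1.775 -0.646 N·m.
t=0.800 s (step 40): q=-0.386 -0.563 0.365 0.075 rad, dq=-0.283 0.230 -0.024 0.315 rad/s, tcp=0.132 -0.174 1.003 m, trq=6.697 0.798 0.078 0.135 N·m.
t=0.900 s (step 45): q=-0.413 -0.540 0.364 0.102 rad, dq=-0.239 0.197 -0.026 0.254 rad/s, tcp=0.129 -0.191 0.999 m, trq=8.077 0.882 0.659 0.358 N·m.
t=1.000 s (step 50): q=-0.434 -0.522 0.362 0.122 rad, dq=-0.164 0.150 -0.026 0.196 rad/s, tcp=0.127 -0.203 0.996 m, trq=8.331 0.869 0.781 0.379 N·m.
t=1.100 s (step 55): q=-0.447 -0.508 0.361 0.138 rad, dq=-0.102 0.108 -0.026 0.152 rad/s, tcp=0.124 -0.210 0.993 m, trq=8.264 0.837 0.765 0.345 N·m.
t=1.200 s (step 60): q=-0.455 -0.498 0.360 0.149 rad, dq=-0.060 0.072 -0.026 0.120 rad/s, tcp=0.123 -0.214 0.992 m, trq=8.148 0.810 0.723 0.307 N·m.
t=1.300 s (step 65): q=-0.460 -0.491 0.359 0.158 rad, dq=-0.033 0.042 -0.031 0.103 rad/s, tcp=0.121 -0.216 0.991 m, trq=8.056 0.791 0.689 0.277 N·m.
t=1.400 s (step 70): q=-0.463 -0.486 0.358 0.165 rad, dq=-0.017 0.021 -0.038 0.101 rad/s, tcp=0.120 -0.216 0.991 m, trq=8.001 0.776 0.667 0.254 N·m.
t=1.500 s (step 75): q=-0.506 -0.527 0.381 0.143 rad, dq=-0.274 -0.303 0.021 0.065 rad/s, tcp=0.135 -0.257 0.978 m, trq=17.323 2.292 3.763 1.892 N·m.
t=1.580 s (step 79): q=-0.514 -0.530 0.380 0.148 rad, dq=0.032 0.114 -0.019 0.050 rad/s, tcp=0.136 -0.264 0.976 m.
final tcp position (m): 0.136 -0.264 0.976
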